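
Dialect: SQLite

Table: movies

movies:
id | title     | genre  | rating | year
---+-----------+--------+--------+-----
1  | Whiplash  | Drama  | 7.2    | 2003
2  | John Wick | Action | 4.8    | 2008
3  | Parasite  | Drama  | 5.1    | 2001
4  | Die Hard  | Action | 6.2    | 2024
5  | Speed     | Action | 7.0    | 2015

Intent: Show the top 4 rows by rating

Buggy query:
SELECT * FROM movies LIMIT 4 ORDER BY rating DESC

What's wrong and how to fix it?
Bug: LIMIT must come after ORDER BY

Fix: Swap the clauses: ORDER BY first, then LIMIT

Corrected query:
SELECT * FROM movies ORDER BY rating DESC LIMIT 4

Result:
id | title    | genre  | rating | year
---+----------+--------+--------+-----
1  | Whiplash | Drama  | 7.2    | 2003
5  | Speed    | Action | 7      | 2015
4  | Die Hard | Action | 6.2    | 2024
3  | Parasite | Drama  | 5.1    | 2001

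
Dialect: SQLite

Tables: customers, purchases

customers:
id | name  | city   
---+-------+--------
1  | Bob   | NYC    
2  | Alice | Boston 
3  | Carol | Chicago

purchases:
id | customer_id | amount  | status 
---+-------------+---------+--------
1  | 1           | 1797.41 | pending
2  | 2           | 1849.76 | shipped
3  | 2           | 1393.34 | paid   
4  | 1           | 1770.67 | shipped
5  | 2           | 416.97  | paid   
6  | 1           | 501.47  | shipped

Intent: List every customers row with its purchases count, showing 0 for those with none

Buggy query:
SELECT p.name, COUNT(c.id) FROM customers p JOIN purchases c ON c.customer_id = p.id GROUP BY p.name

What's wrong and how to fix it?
Bug: An inner join excludes parents with zero children

Fix: Switch to LEFT JOIN to retain unmatched parent rows

Corrected query:
SELECT p.name, COUNT(c.id) FROM customers p LEFT JOIN purchases c ON c.customer_id = p.id GROUP BY p.name

Result:
name  | COUNT(c.id)
------+------------
Alice | 3          
Bob   | 3          
Carol | 0          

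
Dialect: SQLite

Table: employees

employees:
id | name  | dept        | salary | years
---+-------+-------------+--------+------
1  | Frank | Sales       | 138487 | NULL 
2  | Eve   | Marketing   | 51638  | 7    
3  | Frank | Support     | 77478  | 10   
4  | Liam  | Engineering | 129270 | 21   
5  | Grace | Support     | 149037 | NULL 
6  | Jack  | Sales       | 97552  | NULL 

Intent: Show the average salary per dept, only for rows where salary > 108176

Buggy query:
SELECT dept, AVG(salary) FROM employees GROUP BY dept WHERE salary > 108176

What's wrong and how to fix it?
Bug: Row-level WHERE must come before GROUP BY in the clause order

Fix: Move the WHERE clause before GROUP BY

Corrected query:
SELECT dept, AVG(salary) FROM employees WHERE salary > 108176 GROUP BY dept

Result:
dept        | AVG(salary)
------------+------------
Engineering | 129270     
Sales       | 138487     
Support     | 149037     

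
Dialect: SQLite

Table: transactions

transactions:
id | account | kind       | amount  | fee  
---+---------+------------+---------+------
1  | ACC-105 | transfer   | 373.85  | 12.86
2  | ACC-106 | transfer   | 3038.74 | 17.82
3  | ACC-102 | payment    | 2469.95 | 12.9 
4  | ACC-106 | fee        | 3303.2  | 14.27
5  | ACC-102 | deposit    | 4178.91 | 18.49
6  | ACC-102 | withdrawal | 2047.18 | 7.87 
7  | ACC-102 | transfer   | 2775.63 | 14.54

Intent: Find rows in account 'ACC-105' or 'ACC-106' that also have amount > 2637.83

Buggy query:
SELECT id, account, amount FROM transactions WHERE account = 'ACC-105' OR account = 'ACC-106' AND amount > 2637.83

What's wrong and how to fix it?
Bug: Without parentheses, AND is evaluated before OR, so the amount filter only applies to the 'ACC-106' branch

Fix: Group the OR with parentheses (or use IN), then AND the threshold

Corrected query:
SELECT id, account, amount FROM transactions WHERE (account = 'ACC-105' OR account = 'ACC-106') AND amount > 2637.83

Result:
id | account | amount 
---+---------+--------
2  | ACC-106 | 3038.74
4  | ACC-106 | 3303.2 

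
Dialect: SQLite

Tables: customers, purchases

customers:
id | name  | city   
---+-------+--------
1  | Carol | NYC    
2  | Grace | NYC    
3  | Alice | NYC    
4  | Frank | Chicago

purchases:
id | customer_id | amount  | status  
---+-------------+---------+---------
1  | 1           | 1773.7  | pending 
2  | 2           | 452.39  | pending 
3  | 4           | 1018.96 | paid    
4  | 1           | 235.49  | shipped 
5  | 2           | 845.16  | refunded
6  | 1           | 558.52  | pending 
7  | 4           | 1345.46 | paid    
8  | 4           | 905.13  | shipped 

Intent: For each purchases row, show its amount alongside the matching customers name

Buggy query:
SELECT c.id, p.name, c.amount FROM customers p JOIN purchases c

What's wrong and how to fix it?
Bug: Missing join condition: each purchases row is matched to all customers rows instead of just its own

Fix: Specify the join condition linking the foreign key to the parent id

Corrected query:
SELECT c.id, p.name, c.amount FROM customers p JOIN purchases c ON c.customer_id = p.id

Result:
id | name  | amount 
---+-------+--------
1  | Carol | 1773.7 
2  | Grace | 452.39 
3  | Frank | 1018.96
4  | Carol | 235.49 
5  | Grace | 845.16 
6  | Carol | 558.52 
7  | Frank | 1345.46
8  | Frank | 905.13 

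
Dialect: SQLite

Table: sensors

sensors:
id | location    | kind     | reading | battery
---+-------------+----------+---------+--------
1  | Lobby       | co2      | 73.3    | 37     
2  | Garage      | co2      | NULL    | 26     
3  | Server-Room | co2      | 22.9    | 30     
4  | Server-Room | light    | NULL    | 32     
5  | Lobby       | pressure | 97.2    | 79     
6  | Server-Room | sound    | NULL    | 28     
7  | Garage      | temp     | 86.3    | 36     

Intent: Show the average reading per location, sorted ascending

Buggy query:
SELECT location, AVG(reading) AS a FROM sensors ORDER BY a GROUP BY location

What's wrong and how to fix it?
Bug: GROUP BY must precede ORDER BY

Fix: Reorder: SELECT … FROM … GROUP BY … ORDER BY …

Corrected query:
SELECT location, AVG(reading) AS a FROM sensors GROUP BY location ORDER BY a

Result:
location    | a    
------------+------
Server-Room | 22.9 
Lobby       | 85.25
Garage      | 86.3 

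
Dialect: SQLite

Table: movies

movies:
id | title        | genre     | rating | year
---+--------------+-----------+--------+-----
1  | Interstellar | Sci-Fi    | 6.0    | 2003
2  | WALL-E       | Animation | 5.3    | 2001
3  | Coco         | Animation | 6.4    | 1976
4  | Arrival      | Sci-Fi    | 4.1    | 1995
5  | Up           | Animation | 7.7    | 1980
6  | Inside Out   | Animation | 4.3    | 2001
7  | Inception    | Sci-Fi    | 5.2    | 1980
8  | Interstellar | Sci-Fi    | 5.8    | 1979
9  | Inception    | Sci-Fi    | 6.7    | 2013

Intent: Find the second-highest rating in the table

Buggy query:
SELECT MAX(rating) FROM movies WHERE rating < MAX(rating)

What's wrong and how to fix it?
Bug: MAX(rating) on the right of the comparison is an aggregate-in-WHERE error

Fix: Compute the overall MAX in a subquery, then take MAX of rows below it

Corrected query:
SELECT MAX(rating) FROM movies WHERE rating < (SELECT MAX(rating) FROM movies)

Result:
MAX(rating)
-----------
6.7        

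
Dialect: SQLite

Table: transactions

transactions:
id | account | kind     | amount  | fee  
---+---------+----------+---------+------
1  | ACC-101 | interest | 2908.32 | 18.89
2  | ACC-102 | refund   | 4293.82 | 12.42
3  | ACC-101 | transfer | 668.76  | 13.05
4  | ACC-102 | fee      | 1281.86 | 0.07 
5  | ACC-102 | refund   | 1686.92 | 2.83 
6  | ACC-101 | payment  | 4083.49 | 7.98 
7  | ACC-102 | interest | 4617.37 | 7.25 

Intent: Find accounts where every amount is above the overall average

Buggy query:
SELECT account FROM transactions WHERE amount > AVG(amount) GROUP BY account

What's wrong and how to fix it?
Bug: WHERE evaluates per row before aggregation, so AVG() is unavailable

Fix: Use a subquery for AVG and a HAVING MIN(...) filter so the condition holds for every row in the group

Corrected query:
SELECT account FROM transactions GROUP BY account HAVING MIN(amount) > (SELECT AVG(amount) FROM transactions)

Result:
(no rows)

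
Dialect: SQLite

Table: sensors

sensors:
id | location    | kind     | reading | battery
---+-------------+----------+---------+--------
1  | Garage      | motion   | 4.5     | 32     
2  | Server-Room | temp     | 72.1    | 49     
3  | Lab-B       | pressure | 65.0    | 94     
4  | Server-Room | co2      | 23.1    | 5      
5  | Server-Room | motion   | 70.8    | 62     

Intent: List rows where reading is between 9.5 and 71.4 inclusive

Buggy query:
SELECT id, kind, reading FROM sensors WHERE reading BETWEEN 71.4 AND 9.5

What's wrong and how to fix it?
Bug: BETWEEN expects the lower bound first; with 71.4 AND 9.5 the range is empty

Fix: Swap the bounds so the smaller value comes first

Corrected query:
SELECT id, kind, reading FROM sensors WHERE reading BETWEEN 9.5 AND 71.4

Result:
id | kind     | reading
---+----------+--------
3  | pressure | 65     
4  | co2      | 23.1   
5  | motion   | 70.8   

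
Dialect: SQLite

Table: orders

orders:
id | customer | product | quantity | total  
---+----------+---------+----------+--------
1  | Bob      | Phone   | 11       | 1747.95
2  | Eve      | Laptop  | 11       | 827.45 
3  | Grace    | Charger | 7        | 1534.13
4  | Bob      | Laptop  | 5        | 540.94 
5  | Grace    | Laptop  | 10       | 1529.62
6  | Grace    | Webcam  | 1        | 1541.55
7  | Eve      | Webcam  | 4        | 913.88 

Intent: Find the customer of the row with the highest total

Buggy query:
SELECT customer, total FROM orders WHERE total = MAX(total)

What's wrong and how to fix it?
Bug: MAX(total) is an aggregate and cannot be used directly in WHERE

Fix: Wrap MAX in a scalar subquery so WHERE compares against a single value

Corrected query:
SELECT customer, total FROM orders WHERE total = (SELECT MAX(total) FROM orders)

Result:
customer | total  
---------+--------
Bob      | 1747.95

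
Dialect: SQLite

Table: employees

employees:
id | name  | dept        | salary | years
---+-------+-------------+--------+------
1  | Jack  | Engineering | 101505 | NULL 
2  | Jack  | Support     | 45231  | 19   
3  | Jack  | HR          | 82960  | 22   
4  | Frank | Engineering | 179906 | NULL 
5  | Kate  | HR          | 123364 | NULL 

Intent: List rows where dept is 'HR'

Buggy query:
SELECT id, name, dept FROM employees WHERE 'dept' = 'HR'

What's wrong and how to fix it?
Bug: 'dept' in single quotes is a string literal, not the column; the comparison is literal-vs-literal and never true

Fix: Reference the column as dept without single quotes

Corrected query:
SELECT id, name, dept FROM employees WHERE dept = 'HR'

Result:
id | name | dept
---+------+-----
3  | Jack | HR  
5  | Kate | HR  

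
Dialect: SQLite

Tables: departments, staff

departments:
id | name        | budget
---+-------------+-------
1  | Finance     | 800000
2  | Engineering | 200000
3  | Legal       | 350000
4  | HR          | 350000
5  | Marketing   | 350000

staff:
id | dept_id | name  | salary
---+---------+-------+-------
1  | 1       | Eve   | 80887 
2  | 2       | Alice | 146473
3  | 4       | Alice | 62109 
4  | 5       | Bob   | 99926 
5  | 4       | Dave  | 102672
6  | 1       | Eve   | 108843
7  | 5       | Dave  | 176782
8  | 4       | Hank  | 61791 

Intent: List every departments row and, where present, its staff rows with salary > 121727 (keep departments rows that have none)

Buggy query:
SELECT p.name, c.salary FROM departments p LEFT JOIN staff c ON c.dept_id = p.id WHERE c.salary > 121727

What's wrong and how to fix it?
Bug: Filtering c.salary in WHERE discards the NULL rows produced by LEFT JOIN, turning it into an inner join

Fix: Move the right-table condition into the ON clause so unmatched parents are kept

Corrected query:
SELECT p.name, c.salary FROM departments p LEFT JOIN staff c ON c.dept_id = p.id AND c.salary > 121727

Result:
name        | salary
------------+-------
Finance     | NULL  
Engineering | 146473
Legal       | NULL  
HR          | NULL  
Marketing   | 176782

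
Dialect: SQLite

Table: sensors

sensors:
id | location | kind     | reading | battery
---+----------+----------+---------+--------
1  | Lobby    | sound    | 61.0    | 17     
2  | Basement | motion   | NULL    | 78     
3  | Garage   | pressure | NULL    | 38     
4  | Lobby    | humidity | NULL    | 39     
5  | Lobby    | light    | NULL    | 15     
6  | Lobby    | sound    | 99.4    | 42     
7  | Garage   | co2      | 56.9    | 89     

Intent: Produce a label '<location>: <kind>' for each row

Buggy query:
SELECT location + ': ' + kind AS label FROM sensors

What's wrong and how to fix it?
Bug: '+' is numeric addition; on text columns SQLite converts them to 0 instead of concatenating

Fix: Use the || operator for string concatenation

Corrected query:
SELECT location || ': ' || kind AS label FROM sensors

Result:
label           
----------------
Lobby: sound    
Basement: motion
Garage: pressure
Lobby: humidity 
Lobby: light    
Lobby: sound    
Garage: co2     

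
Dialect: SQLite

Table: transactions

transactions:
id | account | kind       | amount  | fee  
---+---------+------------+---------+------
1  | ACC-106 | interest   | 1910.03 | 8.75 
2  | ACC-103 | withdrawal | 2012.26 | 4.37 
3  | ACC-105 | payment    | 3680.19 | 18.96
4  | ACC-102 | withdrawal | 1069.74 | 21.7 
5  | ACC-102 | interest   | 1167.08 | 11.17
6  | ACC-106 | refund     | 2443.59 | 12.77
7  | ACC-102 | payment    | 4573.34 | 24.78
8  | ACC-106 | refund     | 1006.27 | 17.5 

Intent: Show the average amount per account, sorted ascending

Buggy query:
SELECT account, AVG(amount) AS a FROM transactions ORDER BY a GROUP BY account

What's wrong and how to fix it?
Bug: GROUP BY must precede ORDER BY

Fix: Reorder: SELECT … FROM … GROUP BY … ORDER BY …

Corrected query:
SELECT account, AVG(amount) AS a FROM transactions GROUP BY account ORDER BY a

Result:
account | a          
--------+------------
ACC-106 | 1786.63    
ACC-103 | 2012.26    
ACC-102 | 2270.053333
ACC-105 | 3680.19    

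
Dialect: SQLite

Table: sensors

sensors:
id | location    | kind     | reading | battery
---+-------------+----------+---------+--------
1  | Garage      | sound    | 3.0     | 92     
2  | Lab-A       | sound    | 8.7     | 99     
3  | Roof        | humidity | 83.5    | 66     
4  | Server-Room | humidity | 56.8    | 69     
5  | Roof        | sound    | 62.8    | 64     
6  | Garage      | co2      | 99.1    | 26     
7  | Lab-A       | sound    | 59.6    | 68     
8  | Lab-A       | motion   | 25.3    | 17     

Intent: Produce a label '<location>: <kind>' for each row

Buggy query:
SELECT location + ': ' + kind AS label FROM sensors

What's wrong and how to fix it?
Bug: '+' is numeric addition; on text columns SQLite converts them to 0 instead of concatenating

Fix: Use the || operator for string concatenation

Corrected query:
SELECT location || ': ' || kind AS label FROM sensors

Result:
label                
---------------------
Garage: sound        
Lab-A: sound         
Roof: humidity       
Server-Room: humidity
Roof: sound          
Garage: co2          
Lab-A: sound         
Lab-A: motion        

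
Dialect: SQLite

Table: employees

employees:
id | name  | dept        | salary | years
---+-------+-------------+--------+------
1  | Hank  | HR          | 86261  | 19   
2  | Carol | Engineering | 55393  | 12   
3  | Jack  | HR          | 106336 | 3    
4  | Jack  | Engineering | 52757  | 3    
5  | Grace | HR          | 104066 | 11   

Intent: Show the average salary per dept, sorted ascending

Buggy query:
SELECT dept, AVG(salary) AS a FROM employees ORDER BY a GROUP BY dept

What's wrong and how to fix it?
Bug: GROUP BY must precede ORDER BY

Fix: Reorder: SELECT … FROM … GROUP BY … ORDER BY …

Corrected query:
SELECT dept, AVG(salary) AS a FROM employees GROUP BY dept ORDER BY a

Result:
dept        | a           
------------+-------------
Engineering | 54075       
HR          | 98887.666667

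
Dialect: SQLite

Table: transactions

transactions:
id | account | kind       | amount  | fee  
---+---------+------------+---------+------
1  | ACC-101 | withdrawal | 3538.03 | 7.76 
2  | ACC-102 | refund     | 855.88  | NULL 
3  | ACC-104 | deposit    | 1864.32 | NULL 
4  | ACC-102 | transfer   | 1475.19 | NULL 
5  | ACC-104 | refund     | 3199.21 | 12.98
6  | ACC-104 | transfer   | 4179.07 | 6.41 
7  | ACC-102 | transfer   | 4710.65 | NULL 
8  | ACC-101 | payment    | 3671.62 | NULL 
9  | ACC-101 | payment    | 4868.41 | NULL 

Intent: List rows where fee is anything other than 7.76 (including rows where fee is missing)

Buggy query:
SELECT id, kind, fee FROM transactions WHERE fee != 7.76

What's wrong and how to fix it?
Bug: Inequality against NULL is unknown, not true; rows with NULL are dropped

Fix: Add an explicit OR fee IS NULL to include the missing-value rows

Corrected query:
SELECT id, kind, fee FROM transactions WHERE fee != 7.76 OR fee IS NULL

Result:
id | kind     | fee  
---+----------+------
2  | refund   | NULL 
3  | deposit  | NULL 
4  | transfer | NULL 
5  | refund   | 12.98
6  | transfer | 6.41 
7  | transfer | NULL 
8  | payment  | NULL 
9  | payment  | NULL 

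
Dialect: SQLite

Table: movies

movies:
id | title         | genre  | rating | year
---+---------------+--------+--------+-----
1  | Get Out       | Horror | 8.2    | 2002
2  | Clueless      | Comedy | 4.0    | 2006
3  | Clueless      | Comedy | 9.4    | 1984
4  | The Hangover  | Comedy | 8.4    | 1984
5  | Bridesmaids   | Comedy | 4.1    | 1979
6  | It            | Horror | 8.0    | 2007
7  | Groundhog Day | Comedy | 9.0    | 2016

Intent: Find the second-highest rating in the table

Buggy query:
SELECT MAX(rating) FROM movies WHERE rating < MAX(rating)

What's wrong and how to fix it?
Bug: The inner MAX is an aggregate inside WHERE, which is not allowed

Fix: Put the inner MAX in a scalar subquery

Corrected query:
SELECT MAX(rating) FROM movies WHERE rating < (SELECT MAX(rating) FROM movies)

Result:
MAX(rating)
-----------
9          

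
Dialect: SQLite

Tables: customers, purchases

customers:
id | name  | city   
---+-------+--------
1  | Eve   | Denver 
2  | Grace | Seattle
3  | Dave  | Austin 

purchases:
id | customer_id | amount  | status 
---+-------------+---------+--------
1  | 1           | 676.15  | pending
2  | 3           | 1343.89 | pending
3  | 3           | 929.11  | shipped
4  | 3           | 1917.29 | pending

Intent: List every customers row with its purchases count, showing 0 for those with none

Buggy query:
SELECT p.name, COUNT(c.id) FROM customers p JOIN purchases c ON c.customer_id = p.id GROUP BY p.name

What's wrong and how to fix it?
Bug: An inner join excludes parents with zero children

Fix: Switch to LEFT JOIN to retain unmatched parent rows

Corrected query:
SELECT p.name, COUNT(c.id) FROM customers p LEFT JOIN purchases c ON c.customer_id = p.id GROUP BY p.name

Result:
name  | COUNT(c.id)
------+------------
Dave  | 3          
Eve   | 1          
Grace | 0          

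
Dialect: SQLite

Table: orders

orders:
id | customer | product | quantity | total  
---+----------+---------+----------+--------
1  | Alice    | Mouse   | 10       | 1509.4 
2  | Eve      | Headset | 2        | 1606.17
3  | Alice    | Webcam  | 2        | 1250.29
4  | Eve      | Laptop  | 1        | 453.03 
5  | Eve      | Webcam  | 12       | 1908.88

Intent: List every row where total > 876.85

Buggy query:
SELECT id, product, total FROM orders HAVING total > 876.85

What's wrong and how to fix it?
Bug: HAVING filters the output of aggregation, but this query has no GROUP BY and no aggregate functions, so SQLite rejects it (HAVING clause on a non-aggregate query); the condition here is per row

Fix: Use WHERE for row-level filtering

Corrected query:
SELECT id, product, total FROM orders WHERE total > 876.85

Result:
id | product | total  
---+---------+--------
1  | Mouse   | 1509.4 
2  | Headset | 1606.17
3  | Webcam  | 1250.29
5  | Webcam  | 1908.88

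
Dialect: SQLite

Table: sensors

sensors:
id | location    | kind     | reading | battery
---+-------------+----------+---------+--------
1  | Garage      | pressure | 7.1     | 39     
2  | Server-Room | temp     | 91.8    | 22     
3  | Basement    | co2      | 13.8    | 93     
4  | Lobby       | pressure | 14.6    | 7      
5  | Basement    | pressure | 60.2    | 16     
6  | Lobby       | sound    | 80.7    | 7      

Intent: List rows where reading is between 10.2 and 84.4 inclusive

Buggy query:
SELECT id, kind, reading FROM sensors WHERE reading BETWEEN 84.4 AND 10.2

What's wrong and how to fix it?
Bug: The bounds are reversed; BETWEEN a AND b requires a <= b to match anything

Fix: Swap the bounds so the smaller value comes first

Corrected query:
SELECT id, kind, reading FROM sensors WHERE reading BETWEEN 10.2 AND 84.4

Result:
id | kind     | reading
---+----------+--------
3  | co2      | 13.8   
4  | pressure | 14.6   
5  | pressure | 60.2   
6  | sound    | 80.7   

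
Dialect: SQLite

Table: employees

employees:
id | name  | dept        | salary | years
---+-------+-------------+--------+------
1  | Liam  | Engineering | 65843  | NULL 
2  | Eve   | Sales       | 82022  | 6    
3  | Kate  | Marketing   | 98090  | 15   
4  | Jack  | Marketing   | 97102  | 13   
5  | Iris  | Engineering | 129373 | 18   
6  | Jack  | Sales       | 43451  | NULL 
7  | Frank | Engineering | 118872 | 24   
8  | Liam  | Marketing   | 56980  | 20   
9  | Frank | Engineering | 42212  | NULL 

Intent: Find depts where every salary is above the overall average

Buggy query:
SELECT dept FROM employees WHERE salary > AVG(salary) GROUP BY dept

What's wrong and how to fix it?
Bug: WHERE evaluates per row before aggregation, so AVG() is unavailable

Fix: Use a subquery for AVG and a HAVING MIN(...) filter so the condition holds for every row in the group

Corrected query:
SELECT dept FROM employees GROUP BY dept HAVING MIN(salary) > (SELECT AVG(salary) FROM employees)

Result:
(no rows)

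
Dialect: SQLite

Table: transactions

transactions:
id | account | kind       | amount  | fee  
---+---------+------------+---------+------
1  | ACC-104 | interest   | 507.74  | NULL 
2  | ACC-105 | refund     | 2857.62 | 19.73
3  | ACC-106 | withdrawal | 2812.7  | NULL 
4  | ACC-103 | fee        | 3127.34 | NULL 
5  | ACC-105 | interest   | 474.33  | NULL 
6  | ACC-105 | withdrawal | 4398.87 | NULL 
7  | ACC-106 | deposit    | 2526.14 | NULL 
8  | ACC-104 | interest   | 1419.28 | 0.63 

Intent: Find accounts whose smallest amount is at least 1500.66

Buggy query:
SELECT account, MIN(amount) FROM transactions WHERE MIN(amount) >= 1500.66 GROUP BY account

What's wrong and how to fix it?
Bug: MIN() in WHERE is a misuse of aggregate

Fix: Use HAVING for the per-group MIN condition

Corrected query:
SELECT account, MIN(amount) FROM transactions GROUP BY account HAVING MIN(amount) >= 1500.66

Result:
account | MIN(amount)
--------+------------
ACC-103 | 3127.34    
ACC-106 | 2526.14    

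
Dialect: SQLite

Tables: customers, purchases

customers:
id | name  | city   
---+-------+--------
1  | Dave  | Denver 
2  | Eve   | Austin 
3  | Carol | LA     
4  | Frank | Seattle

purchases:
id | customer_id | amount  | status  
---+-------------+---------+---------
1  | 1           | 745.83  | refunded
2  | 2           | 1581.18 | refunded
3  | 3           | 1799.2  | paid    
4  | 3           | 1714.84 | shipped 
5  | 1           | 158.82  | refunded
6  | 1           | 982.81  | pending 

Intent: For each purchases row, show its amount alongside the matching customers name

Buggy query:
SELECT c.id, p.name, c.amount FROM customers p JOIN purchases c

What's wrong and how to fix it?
Bug: JOIN with no ON clause produces a cartesian product; every purchases row pairs with every customers row

Fix: Add ON c.customer_id = p.id to the JOIN

Corrected query:
SELECT c.id, p.name, c.amount FROM customers p JOIN purchases c ON c.customer_id = p.id

Result:
id | name  | amount 
---+-------+--------
1  | Dave  | 745.83 
2  | Eve   | 1581.18
3  | Carol | 1799.2 
4  | Carol | 1714.84
5  | Dave  | 158.82 
6  | Dave  | 982.81 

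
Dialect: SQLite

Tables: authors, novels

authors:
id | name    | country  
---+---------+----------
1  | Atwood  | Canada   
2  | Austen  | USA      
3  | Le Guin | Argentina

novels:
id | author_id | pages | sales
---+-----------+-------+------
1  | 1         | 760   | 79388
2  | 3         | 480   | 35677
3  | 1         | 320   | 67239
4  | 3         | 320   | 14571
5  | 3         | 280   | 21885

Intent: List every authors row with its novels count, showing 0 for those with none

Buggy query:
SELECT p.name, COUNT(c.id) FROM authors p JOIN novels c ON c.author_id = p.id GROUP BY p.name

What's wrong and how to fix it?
Bug: INNER JOIN drops authors rows that have no matching novels rows

Fix: Use LEFT JOIN so parents without children still appear (COUNT(c.id) gives 0)

Corrected query:
SELECT p.name, COUNT(c.id) FROM authors p LEFT JOIN novels c ON c.author_id = p.id GROUP BY p.name

Result:
name    | COUNT(c.id)
--------+------------
Atwood  | 2          
Austen  | 0          
Le Guin | 3          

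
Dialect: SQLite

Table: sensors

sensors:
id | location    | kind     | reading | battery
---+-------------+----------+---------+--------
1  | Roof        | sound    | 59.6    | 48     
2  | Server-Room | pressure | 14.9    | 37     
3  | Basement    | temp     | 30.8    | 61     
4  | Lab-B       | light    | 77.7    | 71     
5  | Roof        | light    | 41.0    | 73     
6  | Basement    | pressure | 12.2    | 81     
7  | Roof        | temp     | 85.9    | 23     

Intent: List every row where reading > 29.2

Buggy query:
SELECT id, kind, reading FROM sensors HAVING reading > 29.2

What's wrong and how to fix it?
Bug: HAVING filters the output of aggregation, but this query has no GROUP BY and no aggregate functions, so SQLite rejects it (HAVING clause on a non-aggregate query); the condition here is per row

Fix: Use WHERE for row-level filtering

Corrected query:
SELECT id, kind, reading FROM sensors WHERE reading > 29.2

Result:
id | kind  | reading
---+-------+--------
1  | sound | 59.6   
3  | temp  | 30.8   
4  | light | 77.7   
5  | light | 41     
7  | temp  | 85.9   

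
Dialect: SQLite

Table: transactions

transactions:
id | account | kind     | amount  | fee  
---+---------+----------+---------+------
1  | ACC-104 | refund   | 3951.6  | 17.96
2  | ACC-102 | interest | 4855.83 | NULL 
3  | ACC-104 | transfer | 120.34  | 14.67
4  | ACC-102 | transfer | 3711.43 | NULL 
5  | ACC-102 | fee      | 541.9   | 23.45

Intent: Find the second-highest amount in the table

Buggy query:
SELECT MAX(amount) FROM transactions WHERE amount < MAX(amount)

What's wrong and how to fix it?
Bug: The inner MAX is an aggregate inside WHERE, which is not allowed

Fix: Compute the overall MAX in a subquery, then take MAX of rows below it

Corrected query:
SELECT MAX(amount) FROM transactions WHERE amount < (SELECT MAX(amount) FROM transactions)

Result:
MAX(amount)
-----------
3951.6     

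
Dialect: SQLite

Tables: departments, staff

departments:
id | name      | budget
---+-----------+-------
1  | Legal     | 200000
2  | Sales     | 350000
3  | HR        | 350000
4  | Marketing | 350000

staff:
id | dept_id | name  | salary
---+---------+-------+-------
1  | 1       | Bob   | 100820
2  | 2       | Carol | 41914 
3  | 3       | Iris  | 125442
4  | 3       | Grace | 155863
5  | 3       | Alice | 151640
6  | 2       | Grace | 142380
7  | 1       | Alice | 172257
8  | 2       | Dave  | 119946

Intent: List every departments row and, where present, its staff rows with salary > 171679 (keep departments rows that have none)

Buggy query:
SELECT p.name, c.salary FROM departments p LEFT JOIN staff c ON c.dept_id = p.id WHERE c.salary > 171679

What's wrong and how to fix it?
Bug: Filtering c.salary in WHERE discards the NULL rows produced by LEFT JOIN, turning it into an inner join

Fix: Move the right-table condition into the ON clause so unmatched parents are kept

Corrected query:
SELECT p.name, c.salary FROM departments p LEFT JOIN staff c ON c.dept_id = p.id AND c.salary > 171679

Result:
name      | salary
----------+-------
Legal     | 172257
Sales     | NULL  
HR        | NULL  
Marketing | NULL  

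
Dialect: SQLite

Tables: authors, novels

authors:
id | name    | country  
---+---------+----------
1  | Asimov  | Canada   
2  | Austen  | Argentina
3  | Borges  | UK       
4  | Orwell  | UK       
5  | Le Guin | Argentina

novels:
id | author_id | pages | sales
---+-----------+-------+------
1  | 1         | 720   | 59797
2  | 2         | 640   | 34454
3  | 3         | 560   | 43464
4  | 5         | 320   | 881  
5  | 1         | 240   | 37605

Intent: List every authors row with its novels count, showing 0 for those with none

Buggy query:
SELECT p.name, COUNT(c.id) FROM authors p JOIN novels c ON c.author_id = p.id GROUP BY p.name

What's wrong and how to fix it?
Bug: An inner join excludes parents with zero children

Fix: Switch to LEFT JOIN to retain unmatched parent rows

Corrected query:
SELECT p.name, COUNT(c.id) FROM authors p LEFT JOIN novels c ON c.author_id = p.id GROUP BY p.name

Result:
name    | COUNT(c.id)
--------+------------
Asimov  | 2          
Austen  | 1          
Borges  | 1          
Le Guin | 1          
Orwell  | 0          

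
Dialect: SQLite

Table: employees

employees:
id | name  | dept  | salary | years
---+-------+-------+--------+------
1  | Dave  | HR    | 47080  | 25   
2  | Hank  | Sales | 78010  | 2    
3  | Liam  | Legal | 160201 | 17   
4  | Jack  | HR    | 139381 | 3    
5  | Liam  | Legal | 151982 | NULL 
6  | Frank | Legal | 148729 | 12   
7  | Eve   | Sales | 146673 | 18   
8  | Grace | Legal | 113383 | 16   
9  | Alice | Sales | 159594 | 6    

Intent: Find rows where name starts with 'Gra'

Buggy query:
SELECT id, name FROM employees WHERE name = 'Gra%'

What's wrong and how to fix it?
Bug: '=' compares the literal string including the % character; pattern matching needs LIKE

Fix: Replace '=' with LIKE so 'Gra%' is treated as a pattern

Corrected query:
SELECT id, name FROM employees WHERE name LIKE 'Gra%'

Result:
id | name 
---+------
8  | Grace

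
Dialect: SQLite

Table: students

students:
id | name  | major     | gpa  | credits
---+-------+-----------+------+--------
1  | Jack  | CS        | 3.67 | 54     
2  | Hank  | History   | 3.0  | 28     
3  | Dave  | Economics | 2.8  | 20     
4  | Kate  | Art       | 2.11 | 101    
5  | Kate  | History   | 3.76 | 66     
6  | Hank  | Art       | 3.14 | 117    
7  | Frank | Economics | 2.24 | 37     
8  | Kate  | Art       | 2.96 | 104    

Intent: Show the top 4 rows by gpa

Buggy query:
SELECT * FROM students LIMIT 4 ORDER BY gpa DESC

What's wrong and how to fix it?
Bug: LIMIT must come after ORDER BY

Fix: Swap the clauses: ORDER BY first, then LIMIT

Corrected query:
SELECT * FROM students ORDER BY gpa DESC LIMIT 4

Result:
id | name | major   | gpa  | credits
---+------+---------+------+--------
5  | Kate | History | 3.76 | 66     
1  | Jack | CS      | 3.67 | 54     
6  | Hank | Art     | 3.14 | 117    
2  | Hank | History | 3    | 28     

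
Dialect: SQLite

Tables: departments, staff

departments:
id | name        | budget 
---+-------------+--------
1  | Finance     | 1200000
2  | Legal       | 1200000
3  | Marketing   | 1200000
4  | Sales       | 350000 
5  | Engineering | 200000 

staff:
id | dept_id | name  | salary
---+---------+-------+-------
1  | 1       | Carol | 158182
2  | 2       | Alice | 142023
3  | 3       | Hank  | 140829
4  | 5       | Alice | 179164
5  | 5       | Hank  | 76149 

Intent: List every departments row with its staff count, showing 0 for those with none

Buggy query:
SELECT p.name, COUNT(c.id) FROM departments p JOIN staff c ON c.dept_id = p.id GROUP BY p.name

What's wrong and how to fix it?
Bug: An inner join excludes parents with zero children

Fix: Use LEFT JOIN so parents without children still appear (COUNT(c.id) gives 0)

Corrected query:
SELECT p.name, COUNT(c.id) FROM departments p LEFT JOIN staff c ON c.dept_id = p.id GROUP BY p.name

Result:
name        | COUNT(c.id)
------------+------------
Engineering | 2          
Finance     | 1          
Legal       | 1          
Marketing   | 1          
Sales       | 0          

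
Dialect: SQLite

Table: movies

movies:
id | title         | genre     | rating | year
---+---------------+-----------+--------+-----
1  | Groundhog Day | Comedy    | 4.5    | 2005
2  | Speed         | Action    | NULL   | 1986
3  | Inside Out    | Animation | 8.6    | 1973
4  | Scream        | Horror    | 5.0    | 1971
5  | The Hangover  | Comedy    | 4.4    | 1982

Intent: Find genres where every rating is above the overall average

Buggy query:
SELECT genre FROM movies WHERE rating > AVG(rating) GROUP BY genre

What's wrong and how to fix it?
Bug: WHERE evaluates per row before aggregation, so AVG() is unavailable

Fix: Use a subquery for AVG and a HAVING MIN(...) filter so the condition holds for every row in the group

Corrected query:
SELECT genre FROM movies GROUP BY genre HAVING MIN(rating) > (SELECT AVG(rating) FROM movies)

Result:
genre    
---------
Animation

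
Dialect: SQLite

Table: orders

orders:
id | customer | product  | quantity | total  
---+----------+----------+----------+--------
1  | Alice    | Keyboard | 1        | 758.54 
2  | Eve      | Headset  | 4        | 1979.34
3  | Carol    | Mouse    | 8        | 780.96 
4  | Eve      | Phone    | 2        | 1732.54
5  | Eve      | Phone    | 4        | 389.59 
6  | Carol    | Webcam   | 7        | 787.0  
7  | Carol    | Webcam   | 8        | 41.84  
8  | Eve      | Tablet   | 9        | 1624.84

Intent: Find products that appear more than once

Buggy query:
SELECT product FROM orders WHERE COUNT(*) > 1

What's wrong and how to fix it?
Bug: COUNT(*) is an aggregate and cannot be used in WHERE

Fix: GROUP BY product, then filter groups with HAVING COUNT(*) > 1

Corrected query:
SELECT product FROM orders GROUP BY product HAVING COUNT(*) > 1

Result:
product
-------
Phone  
Webcam 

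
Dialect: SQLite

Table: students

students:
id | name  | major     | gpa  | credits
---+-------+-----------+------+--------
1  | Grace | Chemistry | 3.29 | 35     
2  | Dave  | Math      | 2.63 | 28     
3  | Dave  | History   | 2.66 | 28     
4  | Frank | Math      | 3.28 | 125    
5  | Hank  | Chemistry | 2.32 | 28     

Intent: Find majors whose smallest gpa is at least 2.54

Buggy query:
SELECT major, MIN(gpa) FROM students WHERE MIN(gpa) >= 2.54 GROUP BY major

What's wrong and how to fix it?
Bug: Aggregates like MIN are computed per group after WHERE runs

Fix: Use HAVING for the per-group MIN condition

Corrected query:
SELECT major, MIN(gpa) FROM students GROUP BY major HAVING MIN(gpa) >= 2.54

Result:
major   | MIN(gpa)
--------+---------
History | 2.66    
Math    | 2.63    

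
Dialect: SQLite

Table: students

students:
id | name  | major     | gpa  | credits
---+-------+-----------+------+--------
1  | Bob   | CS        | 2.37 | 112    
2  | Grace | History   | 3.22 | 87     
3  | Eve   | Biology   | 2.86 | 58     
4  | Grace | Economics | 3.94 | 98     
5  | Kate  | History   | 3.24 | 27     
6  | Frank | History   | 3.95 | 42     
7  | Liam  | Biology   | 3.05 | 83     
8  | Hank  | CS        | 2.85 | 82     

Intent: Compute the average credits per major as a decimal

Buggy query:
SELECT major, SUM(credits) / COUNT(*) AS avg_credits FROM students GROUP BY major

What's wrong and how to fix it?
Bug: Both operands are integers, so '/' performs integer division and truncates

Fix: Multiply by 1.0 (or CAST to REAL) to force floating-point division

Corrected query:
SELECT major, SUM(credits) * 1.0 / COUNT(*) AS avg_credits FROM students GROUP BY major

Result:
major     | avg_credits
----------+------------
Biology   | 70.5       
CS        | 97         
Economics | 98         
History   | 52         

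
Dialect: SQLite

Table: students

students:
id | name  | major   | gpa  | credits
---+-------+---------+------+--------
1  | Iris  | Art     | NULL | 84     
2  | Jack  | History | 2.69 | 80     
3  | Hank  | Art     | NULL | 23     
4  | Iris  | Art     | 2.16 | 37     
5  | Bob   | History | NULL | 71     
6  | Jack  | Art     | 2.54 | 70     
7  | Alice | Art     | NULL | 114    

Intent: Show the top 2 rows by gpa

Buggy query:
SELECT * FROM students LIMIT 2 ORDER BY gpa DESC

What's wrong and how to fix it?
Bug: LIMIT must come after ORDER BY

Fix: Swap the clauses: ORDER BY first, then LIMIT

Corrected query:
SELECT * FROM students ORDER BY gpa DESC LIMIT 2

Result:
id | name | major   | gpa  | credits
---+------+---------+------+--------
2  | Jack | History | 2.69 | 80     
6  | Jack | Art     | 2.54 | 70     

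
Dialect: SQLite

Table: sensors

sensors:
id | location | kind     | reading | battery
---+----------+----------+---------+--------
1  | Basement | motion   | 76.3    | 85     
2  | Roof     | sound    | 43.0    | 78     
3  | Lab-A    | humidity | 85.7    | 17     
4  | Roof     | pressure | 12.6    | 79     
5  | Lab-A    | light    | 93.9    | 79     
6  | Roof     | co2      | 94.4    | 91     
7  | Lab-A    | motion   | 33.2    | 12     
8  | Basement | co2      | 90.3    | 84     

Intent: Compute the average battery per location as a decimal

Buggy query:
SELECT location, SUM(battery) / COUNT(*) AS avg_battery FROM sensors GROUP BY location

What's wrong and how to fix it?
Bug: Both operands are integers, so '/' performs integer division and truncates

Fix: Cast one side to REAL so the division keeps the fractional part

Corrected query:
SELECT location, SUM(battery) * 1.0 / COUNT(*) AS avg_battery FROM sensors GROUP BY location

Result:
location | avg_battery
---------+------------
Basement | 84.5       
Lab-A    | 36         
Roof     | 82.666667  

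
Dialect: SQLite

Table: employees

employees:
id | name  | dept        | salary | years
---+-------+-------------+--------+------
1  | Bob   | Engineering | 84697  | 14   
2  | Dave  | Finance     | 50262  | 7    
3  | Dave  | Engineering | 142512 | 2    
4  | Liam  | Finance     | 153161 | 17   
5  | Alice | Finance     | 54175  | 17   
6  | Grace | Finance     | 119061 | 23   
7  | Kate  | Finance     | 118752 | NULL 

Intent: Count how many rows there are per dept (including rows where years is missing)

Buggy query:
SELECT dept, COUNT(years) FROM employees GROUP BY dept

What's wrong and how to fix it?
Bug: COUNT(years) skips NULLs, so groups with missing years are undercounted

Fix: Replace COUNT(years) with COUNT(*)

Corrected query:
SELECT dept, COUNT(*) FROM employees GROUP BY dept

Result:
dept        | COUNT(*)
------------+---------
Engineering | 2       
Finance     | 5       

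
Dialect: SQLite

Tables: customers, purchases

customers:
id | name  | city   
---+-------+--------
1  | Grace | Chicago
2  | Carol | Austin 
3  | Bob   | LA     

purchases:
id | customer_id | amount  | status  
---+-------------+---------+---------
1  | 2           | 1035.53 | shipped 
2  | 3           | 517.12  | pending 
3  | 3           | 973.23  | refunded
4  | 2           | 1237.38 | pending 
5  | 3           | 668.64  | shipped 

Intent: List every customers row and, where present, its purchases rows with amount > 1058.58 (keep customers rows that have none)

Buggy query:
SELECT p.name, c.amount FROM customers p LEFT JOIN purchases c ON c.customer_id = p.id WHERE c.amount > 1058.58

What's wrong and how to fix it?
Bug: A WHERE condition on the right-hand table after LEFT JOIN drops unmatched parents

Fix: Put 'c.amount > 1058.58' in the JOIN's ON clause instead of WHERE

Corrected query:
SELECT p.name, c.amount FROM customers p LEFT JOIN purchases c ON c.customer_id = p.id AND c.amount > 1058.58

Result:
name  | amount 
------+--------
Grace | NULL   
Carol | 1237.38
Bob   | NULL   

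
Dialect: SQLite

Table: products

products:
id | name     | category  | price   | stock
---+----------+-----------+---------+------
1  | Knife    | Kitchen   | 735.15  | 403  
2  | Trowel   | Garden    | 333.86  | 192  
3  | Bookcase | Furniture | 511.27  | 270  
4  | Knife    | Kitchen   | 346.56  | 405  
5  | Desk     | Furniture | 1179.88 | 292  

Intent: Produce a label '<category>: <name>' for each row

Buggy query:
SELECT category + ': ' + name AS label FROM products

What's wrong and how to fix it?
Bug: SQLite uses || for string concatenation; + coerces text to numbers (yielding 0)

Fix: Use the || operator for string concatenation

Corrected query:
SELECT category || ': ' || name AS label FROM products

Result:
label              
-------------------
Kitchen: Knife     
Garden: Trowel     
Furniture: Bookcase
Kitchen: Knife     
Furniture: Desk    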